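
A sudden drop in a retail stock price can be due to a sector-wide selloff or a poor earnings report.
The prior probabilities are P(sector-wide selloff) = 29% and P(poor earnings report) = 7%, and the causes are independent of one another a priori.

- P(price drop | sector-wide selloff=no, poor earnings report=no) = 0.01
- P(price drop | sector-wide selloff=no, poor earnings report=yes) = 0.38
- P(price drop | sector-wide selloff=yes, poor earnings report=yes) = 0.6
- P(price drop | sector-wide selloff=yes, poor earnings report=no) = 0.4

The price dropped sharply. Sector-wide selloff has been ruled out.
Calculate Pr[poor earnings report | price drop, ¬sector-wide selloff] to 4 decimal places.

Pr[poor earnings report | price drop, ¬sector-wide selloff] ≈ 0.7409

For the numerator, keep only poor earnings report=true terms: 0.38·0.07 = 0.026600
Normalizer over all consistent configurations: 0.01·0.93 + 0.38·0.07 = 0.035900
Posterior = 0.026600 / 0.035900 ≈ 0.7409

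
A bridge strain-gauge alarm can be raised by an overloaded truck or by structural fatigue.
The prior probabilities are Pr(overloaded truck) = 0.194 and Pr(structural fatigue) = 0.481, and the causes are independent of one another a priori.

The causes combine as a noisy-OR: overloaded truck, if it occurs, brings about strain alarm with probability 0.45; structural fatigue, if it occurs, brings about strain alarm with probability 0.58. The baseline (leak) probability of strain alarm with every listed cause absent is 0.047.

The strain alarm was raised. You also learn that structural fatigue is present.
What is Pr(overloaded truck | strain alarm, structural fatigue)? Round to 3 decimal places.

Under noisy-OR, P(strain alarm | causes) = 1 − (1−0.047)·∏(1−qᵢ) over the active causes.
Weight on overloaded truck=true, given the evidence: 0.779857·0.194 = 0.151292
The normalizing constant is 0.59974·0.806 + 0.779857·0.194 = 0.634682
P(overloaded truck | strain alarm, structural fatigue) = 0.151292/0.634682 ≈ 0.238

Pr(overloaded truck | strain alarm, structural fatigue) ≈ 0.238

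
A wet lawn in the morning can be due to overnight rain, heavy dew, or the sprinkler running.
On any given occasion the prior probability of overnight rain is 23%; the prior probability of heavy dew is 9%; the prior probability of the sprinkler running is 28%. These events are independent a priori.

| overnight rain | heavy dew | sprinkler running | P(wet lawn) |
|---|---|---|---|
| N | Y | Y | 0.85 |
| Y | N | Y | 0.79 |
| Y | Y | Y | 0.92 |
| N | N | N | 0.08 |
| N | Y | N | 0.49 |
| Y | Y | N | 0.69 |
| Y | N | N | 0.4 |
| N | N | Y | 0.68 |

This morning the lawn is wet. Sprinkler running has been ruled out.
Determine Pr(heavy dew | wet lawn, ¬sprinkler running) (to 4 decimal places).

Pr(heavy dew | wet lawn, ¬sprinkler running) ≈ 0.2566

By total probability over the 4 (overnight rain, heavy dew) configurations:
  P(wet lawn | ¬sprinkler running) = 0.08×0.77×0.91 + 0.49×0.77×0.09 + 0.4×0.23×0.91 + 0.69×0.23×0.09
        = 0.056056 + 0.033957 + 0.083720 + 0.014283 = 0.188016
The terms with heavy dew present sum to 0.048240, so
  P(heavy dew | wet lawn, ¬sprinkler running) = 0.048240 / 0.188016 ≈ 0.2566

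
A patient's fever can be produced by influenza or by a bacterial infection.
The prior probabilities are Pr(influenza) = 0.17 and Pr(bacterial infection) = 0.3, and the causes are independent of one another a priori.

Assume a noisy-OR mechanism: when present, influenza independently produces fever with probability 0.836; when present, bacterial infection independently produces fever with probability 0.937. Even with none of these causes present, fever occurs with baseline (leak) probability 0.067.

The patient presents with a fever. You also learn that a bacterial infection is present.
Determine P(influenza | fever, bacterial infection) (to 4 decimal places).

P(influenza | fever, bacterial infection) ≈ 0.1773

Under noisy-OR, P(fever | causes) = 1 − (1−0.067)·∏(1−qᵢ) over the active causes.
P(fever | bacterial infection) = 0.941221*0.83 + 0.99036*0.17 = 0.781213 + 0.168361 = 0.949574
Restricting to configurations with influenza present: 0.99036*0.17 = 0.168361.
So P(influenza | fever, bacterial infection) = 0.168361/0.949574 ≈ 0.1773.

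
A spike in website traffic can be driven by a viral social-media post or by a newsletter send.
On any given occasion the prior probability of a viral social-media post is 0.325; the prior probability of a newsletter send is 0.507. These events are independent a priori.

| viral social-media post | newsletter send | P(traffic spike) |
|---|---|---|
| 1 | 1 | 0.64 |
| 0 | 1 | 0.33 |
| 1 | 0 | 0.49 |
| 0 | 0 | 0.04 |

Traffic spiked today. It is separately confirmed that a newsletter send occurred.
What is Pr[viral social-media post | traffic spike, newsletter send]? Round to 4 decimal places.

Enumerate both values of viral social-media post and weight by the priors:
  P(traffic spike | newsletter send) = 0.33·0.675 + 0.64·0.325
        = 0.222750 + 0.208000 = 0.430750
The terms with viral social-media post present sum to 0.208000, so
  P(viral social-media post | traffic spike, newsletter send) = 0.208000 / 0.430750 ≈ 0.4829

Pr[viral social-media post | traffic spike, newsletter send] ≈ 0.4829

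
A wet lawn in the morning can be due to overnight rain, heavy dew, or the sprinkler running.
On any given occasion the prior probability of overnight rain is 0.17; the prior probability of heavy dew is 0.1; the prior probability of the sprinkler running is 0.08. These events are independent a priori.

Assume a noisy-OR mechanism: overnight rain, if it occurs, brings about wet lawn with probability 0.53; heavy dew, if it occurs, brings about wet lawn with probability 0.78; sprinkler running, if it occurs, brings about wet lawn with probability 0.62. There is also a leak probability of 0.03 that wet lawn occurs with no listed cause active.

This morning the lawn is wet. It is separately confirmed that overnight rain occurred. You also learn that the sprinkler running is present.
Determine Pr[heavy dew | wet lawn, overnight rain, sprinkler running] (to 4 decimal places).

Pr[heavy dew | wet lawn, overnight rain, sprinkler running] ≈ 0.1145

Under noisy-OR, P(wet lawn | causes) = 1 − (1−0.03)·∏(1−qᵢ) over the active causes.
Weight on heavy dew=true, given the evidence: 0.961887*0.1 = 0.096189
Normalizer over all consistent configurations: 0.826758*0.9 + 0.961887*0.1 = 0.840271
Posterior = 0.096189 / 0.840271 ≈ 0.1145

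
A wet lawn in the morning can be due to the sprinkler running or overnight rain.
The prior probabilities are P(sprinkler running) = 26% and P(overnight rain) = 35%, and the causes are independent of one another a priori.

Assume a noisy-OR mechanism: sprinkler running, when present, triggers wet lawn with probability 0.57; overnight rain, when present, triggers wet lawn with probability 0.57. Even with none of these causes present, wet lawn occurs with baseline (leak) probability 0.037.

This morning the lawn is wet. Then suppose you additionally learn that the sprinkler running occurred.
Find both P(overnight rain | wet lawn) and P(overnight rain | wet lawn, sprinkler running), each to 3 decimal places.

P(overnight rain | wet lawn) ≈ 0.660; P(overnight rain | wet lawn, sprinkler running) ≈ 0.430

Under noisy-OR, P(wet lawn | causes) = 1 − (1−0.037)·∏(1−qᵢ) over the active causes.
Numerator (weight on configurations with overnight rain): 0.151751 + 0.074797 = 0.226548
Denominator P(wet lawn): 0.037·0.74·0.65 + 0.58591·0.74·0.35 + 0.58591·0.26·0.65 + 0.821941·0.26·0.35 = 0.343364
Posterior = 0.226548 / 0.343364 ≈ 0.660

With the extra evidence:
Enumerate both values of overnight rain and weight by the priors:
  P(wet lawn | sprinkler running) = 0.58591*0.65 + 0.821941*0.35
        = 0.380842 + 0.287679 = 0.668521
Configurations with overnight rain contribute 0.287679, so
  P(overnight rain | wet lawn, sprinkler running) = 0.287679 / 0.668521 ≈ 0.430
This is intercausal reasoning (explaining away): once sprinkler running accounts for the wet lawn, overnight rain becomes less likely.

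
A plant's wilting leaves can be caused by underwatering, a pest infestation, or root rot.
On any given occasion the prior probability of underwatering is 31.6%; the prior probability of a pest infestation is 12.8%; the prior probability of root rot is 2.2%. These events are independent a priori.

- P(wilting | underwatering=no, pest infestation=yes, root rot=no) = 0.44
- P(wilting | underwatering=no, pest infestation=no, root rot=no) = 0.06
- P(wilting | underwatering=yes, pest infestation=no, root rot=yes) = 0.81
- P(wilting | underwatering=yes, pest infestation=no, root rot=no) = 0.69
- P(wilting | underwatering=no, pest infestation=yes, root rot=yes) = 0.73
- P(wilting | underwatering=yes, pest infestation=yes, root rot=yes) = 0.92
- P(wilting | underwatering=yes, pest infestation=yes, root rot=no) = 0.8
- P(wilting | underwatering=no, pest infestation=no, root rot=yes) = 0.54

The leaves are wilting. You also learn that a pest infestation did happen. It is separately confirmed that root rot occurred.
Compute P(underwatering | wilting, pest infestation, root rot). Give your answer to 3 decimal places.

P(underwatering | wilting, pest infestation, root rot) ≈ 0.368

Weight on underwatering=true, given the evidence: 0.92·0.316 = 0.290720
Normalizer over all consistent configurations: 0.73·0.684 + 0.92·0.316 = 0.790040
P(underwatering | wilting, pest infestation, root rot) = 0.290720/0.790040 ≈ 0.368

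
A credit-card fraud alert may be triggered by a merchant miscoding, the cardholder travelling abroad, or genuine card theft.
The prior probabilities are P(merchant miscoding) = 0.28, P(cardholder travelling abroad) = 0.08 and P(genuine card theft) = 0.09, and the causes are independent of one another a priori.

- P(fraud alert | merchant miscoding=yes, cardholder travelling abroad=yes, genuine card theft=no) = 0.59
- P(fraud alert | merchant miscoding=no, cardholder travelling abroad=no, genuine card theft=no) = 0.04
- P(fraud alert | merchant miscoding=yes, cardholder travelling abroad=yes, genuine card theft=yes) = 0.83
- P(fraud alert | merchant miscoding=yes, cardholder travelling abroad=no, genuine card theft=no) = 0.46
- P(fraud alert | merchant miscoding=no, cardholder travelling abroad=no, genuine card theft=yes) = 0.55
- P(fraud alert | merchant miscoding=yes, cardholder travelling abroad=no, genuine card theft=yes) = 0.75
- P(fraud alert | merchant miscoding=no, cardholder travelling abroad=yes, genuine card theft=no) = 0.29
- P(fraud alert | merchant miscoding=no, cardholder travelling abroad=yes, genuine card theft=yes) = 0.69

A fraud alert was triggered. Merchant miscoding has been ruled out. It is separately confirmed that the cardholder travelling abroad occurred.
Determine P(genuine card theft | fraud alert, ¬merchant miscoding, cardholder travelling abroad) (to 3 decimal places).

P(genuine card theft | fraud alert, ¬merchant miscoding, cardholder travelling abroad) ≈ 0.190

Weight on genuine card theft=true, given the evidence: 0.69·0.09 = 0.062100
Normalizer over all consistent configurations: 0.29·0.91 + 0.69·0.09 = 0.326000
P(genuine card theft | fraud alert, ¬merchant miscoding, cardholder travelling abroad) = 0.062100/0.326000 ≈ 0.190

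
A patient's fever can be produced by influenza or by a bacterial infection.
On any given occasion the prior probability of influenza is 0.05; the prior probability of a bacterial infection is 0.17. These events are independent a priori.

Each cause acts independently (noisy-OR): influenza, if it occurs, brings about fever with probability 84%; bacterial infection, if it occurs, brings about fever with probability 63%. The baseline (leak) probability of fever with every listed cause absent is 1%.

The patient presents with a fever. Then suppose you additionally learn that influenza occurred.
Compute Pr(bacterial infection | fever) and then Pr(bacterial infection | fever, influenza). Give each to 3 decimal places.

Under noisy-OR, P(fever | causes) = 1 − (1−0.01)·∏(1−qᵢ) over the active causes.
P(fever) = 0.01×0.95×0.83 + 0.6337×0.95×0.17 + 0.8416×0.05×0.83 + 0.941392×0.05×0.17 = 0.007885 + 0.102343 + 0.034926 + 0.008002 = 0.153156
Of this, 0.110345 comes from 0.102343 + 0.008002 (the bacterial infection=true cases).
So P(bacterial infection | fever) = 0.110345/0.153156 ≈ 0.720.

Now condition on the additional information:
P(fever | influenza) = 0.8416×0.83 + 0.941392×0.17 = 0.698528 + 0.160037 = 0.858565
Restricting to configurations with bacterial infection present: 0.941392×0.17 = 0.160037.
P(bacterial infection | fever, influenza) = 0.160037 / 0.858565 ≈ 0.186
— influenza explains away the evidence for bacterial infection.

Pr(bacterial infection | fever) ≈ 0.720; Pr(bacterial infection | fever, influenza) ≈ 0.186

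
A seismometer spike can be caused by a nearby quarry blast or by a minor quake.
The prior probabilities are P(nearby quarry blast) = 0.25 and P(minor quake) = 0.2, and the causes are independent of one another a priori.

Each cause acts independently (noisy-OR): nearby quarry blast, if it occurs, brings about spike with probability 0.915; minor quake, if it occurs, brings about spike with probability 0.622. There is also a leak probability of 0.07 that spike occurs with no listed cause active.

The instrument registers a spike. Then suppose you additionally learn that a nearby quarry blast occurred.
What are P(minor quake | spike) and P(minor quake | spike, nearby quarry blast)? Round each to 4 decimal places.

P(minor quake | spike) ≈ 0.3919; P(minor quake | spike, nearby quarry blast) ≈ 0.2085

Under noisy-OR, P(spike | causes) = 1 − (1−0.07)·∏(1−qᵢ) over the active causes.
Enumerate the 4 (nearby quarry blast, minor quake) configurations and weight by the priors:
  P(spike) = 0.07×0.75×0.8 + 0.64846×0.75×0.2 + 0.92095×0.25×0.8 + 0.970119×0.25×0.2
        = 0.042000 + 0.097269 + 0.184190 + 0.048506 = 0.371965
Configurations with minor quake contribute 0.145775, so
  P(minor quake | spike) = 0.145775 / 0.371965 ≈ 0.3919

Now also conditioning on nearby quarry blast=true:
By total probability over both values of minor quake:
  P(spike | nearby quarry blast) = 0.92095×0.8 + 0.970119×0.2
        = 0.736760 + 0.194024 = 0.930784
The terms with minor quake present sum to 0.194024, so
  P(minor quake | spike, nearby quarry blast) = 0.194024 / 0.930784 ≈ 0.2085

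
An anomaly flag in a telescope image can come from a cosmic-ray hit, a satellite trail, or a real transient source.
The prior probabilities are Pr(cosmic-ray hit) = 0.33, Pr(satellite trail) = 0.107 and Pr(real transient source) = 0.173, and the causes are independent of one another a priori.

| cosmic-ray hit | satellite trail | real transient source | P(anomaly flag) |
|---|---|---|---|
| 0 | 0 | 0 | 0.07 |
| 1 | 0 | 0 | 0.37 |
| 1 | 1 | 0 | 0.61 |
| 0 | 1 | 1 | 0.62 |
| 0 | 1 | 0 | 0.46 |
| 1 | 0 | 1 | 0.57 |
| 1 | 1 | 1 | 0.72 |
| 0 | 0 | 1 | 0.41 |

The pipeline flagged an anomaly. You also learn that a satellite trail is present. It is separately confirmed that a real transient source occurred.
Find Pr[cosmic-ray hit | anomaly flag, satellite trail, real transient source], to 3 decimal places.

Sum P(anomaly flag|·) weighted by the priors over both values of cosmic-ray hit:
  P(anomaly flag | satellite trail, real transient source) = 0.62*0.67 + 0.72*0.33
        = 0.415400 + 0.237600 = 0.653000
Configurations with cosmic-ray hit contribute 0.237600, so
  P(cosmic-ray hit | anomaly flag, satellite trail, real transient source) = 0.237600 / 0.653000 ≈ 0.364

Pr[cosmic-ray hit | anomaly flag, satellite trail, real transient source] ≈ 0.364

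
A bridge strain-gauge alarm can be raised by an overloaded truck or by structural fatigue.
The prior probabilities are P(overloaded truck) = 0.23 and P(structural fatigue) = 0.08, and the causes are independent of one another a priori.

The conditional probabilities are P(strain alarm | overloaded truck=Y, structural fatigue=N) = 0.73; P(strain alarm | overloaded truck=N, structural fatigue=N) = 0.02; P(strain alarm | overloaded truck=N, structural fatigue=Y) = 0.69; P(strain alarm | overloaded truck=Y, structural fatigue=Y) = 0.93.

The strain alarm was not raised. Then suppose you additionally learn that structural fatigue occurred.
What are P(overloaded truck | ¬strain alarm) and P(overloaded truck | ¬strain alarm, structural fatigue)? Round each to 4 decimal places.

P(overloaded truck | ¬strain alarm) ≈ 0.0757; P(overloaded truck | ¬strain alarm, structural fatigue) ≈ 0.0632

Numerator (weight on configurations with overloaded truck): 0.057132 + 0.001288 = 0.058420
Denominator P(¬strain alarm): 0.98×0.77×0.92 + 0.31×0.77×0.08 + 0.27×0.23×0.92 + 0.07×0.23×0.08 = 0.771748
Posterior = 0.058420 / 0.771748 ≈ 0.0757

Now also conditioning on structural fatigue=true:
Sum P(¬strain alarm|·) weighted by the priors over both values of overloaded truck:
  P(¬strain alarm | structural fatigue) = 0.31*0.77 + 0.07*0.23
        = 0.238700 + 0.016100 = 0.254800
Configurations with overloaded truck contribute 0.016100, so
  P(overloaded truck | ¬strain alarm, structural fatigue) = 0.016100 / 0.254800 ≈ 0.0632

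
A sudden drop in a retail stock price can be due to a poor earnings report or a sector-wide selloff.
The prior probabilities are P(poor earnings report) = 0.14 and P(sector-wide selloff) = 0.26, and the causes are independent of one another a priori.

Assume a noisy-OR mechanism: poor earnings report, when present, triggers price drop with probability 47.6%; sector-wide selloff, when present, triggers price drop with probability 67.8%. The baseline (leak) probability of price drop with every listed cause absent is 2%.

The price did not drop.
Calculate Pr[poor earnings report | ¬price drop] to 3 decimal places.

Under noisy-OR, P(price drop | causes) = 1 − (1−0.02)·∏(1−qᵢ) over the active causes.
P(¬price drop) = 0.98×0.86×0.74 + 0.31556×0.86×0.26 + 0.51352×0.14×0.74 + 0.165353×0.14×0.26 = 0.623672 + 0.070559 + 0.053201 + 0.006019 = 0.753451
Restricting to configurations with poor earnings report present: 0.053201 + 0.006019 = 0.059220.
P(poor earnings report | ¬price drop) = 0.059220 / 0.753451 ≈ 0.079

Pr[poor earnings report | ¬price drop] ≈ 0.079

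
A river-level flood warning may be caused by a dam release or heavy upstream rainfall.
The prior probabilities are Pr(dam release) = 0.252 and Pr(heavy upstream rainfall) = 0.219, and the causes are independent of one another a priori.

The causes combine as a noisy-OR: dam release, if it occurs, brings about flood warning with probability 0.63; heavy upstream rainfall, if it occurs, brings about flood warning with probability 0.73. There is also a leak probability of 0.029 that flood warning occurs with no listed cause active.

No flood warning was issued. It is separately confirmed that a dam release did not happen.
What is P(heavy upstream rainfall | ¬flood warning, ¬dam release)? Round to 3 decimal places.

Under noisy-OR, P(flood warning | causes) = 1 − (1−0.029)·∏(1−qᵢ) over the active causes.
For the numerator, keep only heavy upstream rainfall=true terms: 0.26217×0.219 = 0.057415
The normalizing constant is 0.971×0.781 + 0.26217×0.219 = 0.815766
Posterior = 0.057415 / 0.815766 ≈ 0.070

P(heavy upstream rainfall | ¬flood warning, ¬dam release) ≈ 0.070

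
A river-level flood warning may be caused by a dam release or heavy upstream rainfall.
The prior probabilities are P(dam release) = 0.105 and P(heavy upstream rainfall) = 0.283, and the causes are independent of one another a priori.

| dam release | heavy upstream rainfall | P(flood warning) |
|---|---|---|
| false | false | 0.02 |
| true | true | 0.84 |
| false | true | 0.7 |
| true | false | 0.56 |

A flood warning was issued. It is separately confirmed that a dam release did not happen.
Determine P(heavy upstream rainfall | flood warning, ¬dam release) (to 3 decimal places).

Enumerate both values of heavy upstream rainfall and weight by the priors:
  P(flood warning | ¬dam release) = 0.02·0.717 + 0.7·0.283
        = 0.014340 + 0.198100 = 0.212440
The terms with heavy upstream rainfall present sum to 0.198100, so
  P(heavy upstream rainfall | flood warning, ¬dam release) = 0.198100 / 0.212440 ≈ 0.932

P(heavy upstream rainfall | flood warning, ¬dam release) ≈ 0.932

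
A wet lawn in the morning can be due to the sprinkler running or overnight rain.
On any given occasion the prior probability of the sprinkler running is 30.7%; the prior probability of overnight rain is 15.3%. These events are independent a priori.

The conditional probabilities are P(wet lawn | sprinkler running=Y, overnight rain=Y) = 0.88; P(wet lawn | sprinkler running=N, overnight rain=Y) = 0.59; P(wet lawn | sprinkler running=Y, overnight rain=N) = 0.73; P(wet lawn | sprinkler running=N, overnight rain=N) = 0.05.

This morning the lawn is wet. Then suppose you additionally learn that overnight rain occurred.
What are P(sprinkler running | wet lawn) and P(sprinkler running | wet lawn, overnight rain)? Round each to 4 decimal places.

P(sprinkler running | wet lawn) ≈ 0.7155; P(sprinkler running | wet lawn, overnight rain) ≈ 0.3979

P(wet lawn) = 0.05·0.693·0.847 + 0.59·0.693·0.153 + 0.73·0.307·0.847 + 0.88·0.307·0.153 = 0.029349 + 0.062557 + 0.189821 + 0.041334 = 0.323061
Of this, 0.231155 comes from 0.189821 + 0.041334 (the sprinkler running=true cases).
So P(sprinkler running | wet lawn) = 0.231155/0.323061 ≈ 0.7155.

Now condition on the additional information:
Enumerate both values of sprinkler running and weight by the priors:
  P(wet lawn | overnight rain) = 0.59*0.693 + 0.88*0.307
        = 0.408870 + 0.270160 = 0.679030
The terms with sprinkler running present sum to 0.270160, so
  P(sprinkler running | wet lawn, overnight rain) = 0.270160 / 0.679030 ≈ 0.3979
The drop from 0.7155 to 0.3979 is the explaining-away (discounting) effect.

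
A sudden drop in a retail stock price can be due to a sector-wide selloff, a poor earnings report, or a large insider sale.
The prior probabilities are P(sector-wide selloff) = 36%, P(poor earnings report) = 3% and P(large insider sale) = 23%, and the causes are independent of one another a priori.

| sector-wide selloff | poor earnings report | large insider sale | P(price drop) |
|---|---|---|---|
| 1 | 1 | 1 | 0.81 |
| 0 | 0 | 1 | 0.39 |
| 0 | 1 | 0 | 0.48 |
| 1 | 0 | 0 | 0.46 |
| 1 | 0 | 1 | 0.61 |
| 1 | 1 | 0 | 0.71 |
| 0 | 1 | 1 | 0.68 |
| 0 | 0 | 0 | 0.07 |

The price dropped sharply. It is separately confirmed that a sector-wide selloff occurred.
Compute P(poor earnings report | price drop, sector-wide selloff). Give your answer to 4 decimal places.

P(poor earnings report | price drop, sector-wide selloff) ≈ 0.0438

P(price drop | sector-wide selloff) = 0.46·0.97·0.77 + 0.61·0.97·0.23 + 0.71·0.03·0.77 + 0.81·0.03·0.23 = 0.343574 + 0.136091 + 0.016401 + 0.005589 = 0.501655
Restricting to configurations with poor earnings report present: 0.016401 + 0.005589 = 0.021990.
So P(poor earnings report | price drop, sector-wide selloff) = 0.021990/0.501655 ≈ 0.0438.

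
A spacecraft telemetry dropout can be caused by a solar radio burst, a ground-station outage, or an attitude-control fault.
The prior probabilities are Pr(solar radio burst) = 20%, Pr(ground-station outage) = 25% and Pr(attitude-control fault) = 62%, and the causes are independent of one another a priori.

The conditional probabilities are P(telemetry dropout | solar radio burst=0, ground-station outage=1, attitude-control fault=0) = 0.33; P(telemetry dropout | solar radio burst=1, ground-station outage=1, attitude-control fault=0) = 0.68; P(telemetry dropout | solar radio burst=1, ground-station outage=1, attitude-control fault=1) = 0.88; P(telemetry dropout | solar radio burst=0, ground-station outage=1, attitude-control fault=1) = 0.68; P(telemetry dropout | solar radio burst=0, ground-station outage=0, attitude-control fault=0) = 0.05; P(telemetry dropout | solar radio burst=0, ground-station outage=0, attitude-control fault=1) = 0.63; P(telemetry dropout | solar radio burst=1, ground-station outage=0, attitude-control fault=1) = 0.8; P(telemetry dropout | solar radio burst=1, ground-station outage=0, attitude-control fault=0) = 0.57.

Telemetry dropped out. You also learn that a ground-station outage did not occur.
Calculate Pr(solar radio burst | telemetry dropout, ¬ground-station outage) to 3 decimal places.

Weight on solar radio burst=true, given the evidence: 0.043320 + 0.099200 = 0.142520
The normalizing constant is 0.05*0.8*0.38 + 0.63*0.8*0.62 + 0.57*0.2*0.38 + 0.8*0.2*0.62 = 0.470200
Posterior = 0.142520 / 0.470200 ≈ 0.303

Pr(solar radio burst | telemetry dropout, ¬ground-station outage) ≈ 0.303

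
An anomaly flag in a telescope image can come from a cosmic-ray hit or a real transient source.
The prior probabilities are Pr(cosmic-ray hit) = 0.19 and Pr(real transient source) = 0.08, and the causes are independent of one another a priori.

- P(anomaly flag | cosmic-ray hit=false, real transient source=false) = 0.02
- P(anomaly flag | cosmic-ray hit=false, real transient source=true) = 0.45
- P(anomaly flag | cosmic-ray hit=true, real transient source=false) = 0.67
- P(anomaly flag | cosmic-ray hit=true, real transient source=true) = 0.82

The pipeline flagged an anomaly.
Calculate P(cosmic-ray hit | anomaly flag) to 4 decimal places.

P(cosmic-ray hit | anomaly flag) ≈ 0.7462

Sum P(anomaly flag|·) weighted by the priors over the 4 (cosmic-ray hit, real transient source) configurations:
  P(anomaly flag) = 0.02*0.81*0.92 + 0.45*0.81*0.08 + 0.67*0.19*0.92 + 0.82*0.19*0.08
        = 0.014904 + 0.029160 + 0.117116 + 0.012464 = 0.173644
Keeping only the cosmic-ray hit-present terms gives 0.129580, so
  P(cosmic-ray hit | anomaly flag) = 0.129580 / 0.173644 ≈ 0.7462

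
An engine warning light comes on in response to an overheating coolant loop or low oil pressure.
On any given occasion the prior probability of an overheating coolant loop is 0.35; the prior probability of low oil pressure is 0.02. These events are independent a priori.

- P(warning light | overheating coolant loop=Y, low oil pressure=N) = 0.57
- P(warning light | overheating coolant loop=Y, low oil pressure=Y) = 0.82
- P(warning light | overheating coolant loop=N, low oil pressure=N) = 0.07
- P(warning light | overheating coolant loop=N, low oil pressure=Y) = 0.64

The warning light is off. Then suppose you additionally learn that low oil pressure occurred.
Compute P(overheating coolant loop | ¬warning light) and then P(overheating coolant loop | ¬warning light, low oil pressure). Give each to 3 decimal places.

P(¬warning light) = 0.93·0.65·0.98 + 0.36·0.65·0.02 + 0.43·0.35·0.98 + 0.18·0.35·0.02 = 0.592410 + 0.004680 + 0.147490 + 0.001260 = 0.745840
The overheating coolant loop-present share is 0.147490 + 0.001260 = 0.148750.
P(overheating coolant loop | ¬warning light) = 0.148750 / 0.745840 ≈ 0.199

With the extra evidence:
Weight on overheating coolant loop=true, given the evidence: 0.18·0.35 = 0.063000
The normalizing constant is 0.36·0.65 + 0.18·0.35 = 0.297000
P(overheating coolant loop | ¬warning light, low oil pressure) = 0.063000/0.297000 ≈ 0.212

P(overheating coolant loop | ¬warning light) ≈ 0.199; P(overheating coolant loop | ¬warning light, low oil pressure) ≈ 0.212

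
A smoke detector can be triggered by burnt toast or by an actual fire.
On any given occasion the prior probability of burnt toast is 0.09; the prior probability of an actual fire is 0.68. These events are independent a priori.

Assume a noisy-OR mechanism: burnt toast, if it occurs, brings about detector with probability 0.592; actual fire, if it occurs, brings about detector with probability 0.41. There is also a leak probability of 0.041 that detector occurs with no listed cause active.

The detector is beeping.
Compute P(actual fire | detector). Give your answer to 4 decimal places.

Under noisy-OR, P(detector | causes) = 1 − (1−0.041)·∏(1−qᵢ) over the active causes.
Weight on actual fire=true, given the evidence: 0.268677 + 0.047072 = 0.315749
The normalizing constant is 0.041*0.91*0.32 + 0.43419*0.91*0.68 + 0.608728*0.09*0.32 + 0.76915*0.09*0.68 = 0.345219
P(actual fire | detector) = 0.315749/0.345219 ≈ 0.9146

P(actual fire | detector) ≈ 0.9146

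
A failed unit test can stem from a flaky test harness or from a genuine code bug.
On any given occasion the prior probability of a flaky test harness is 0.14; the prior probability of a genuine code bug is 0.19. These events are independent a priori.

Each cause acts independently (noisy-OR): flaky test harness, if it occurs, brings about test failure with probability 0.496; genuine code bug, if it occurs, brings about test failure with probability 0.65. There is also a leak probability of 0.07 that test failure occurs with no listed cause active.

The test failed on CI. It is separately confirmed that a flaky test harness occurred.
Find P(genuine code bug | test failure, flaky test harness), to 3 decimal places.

P(genuine code bug | test failure, flaky test harness) ≈ 0.270

Under noisy-OR, P(test failure | causes) = 1 − (1−0.07)·∏(1−qᵢ) over the active causes.
Numerator (weight on configurations with genuine code bug): 0.835948×0.19 = 0.158830
The normalizing constant is 0.53128×0.81 + 0.835948×0.19 = 0.589167
P(genuine code bug | test failure, flaky test harness) = 0.158830/0.589167 ≈ 0.270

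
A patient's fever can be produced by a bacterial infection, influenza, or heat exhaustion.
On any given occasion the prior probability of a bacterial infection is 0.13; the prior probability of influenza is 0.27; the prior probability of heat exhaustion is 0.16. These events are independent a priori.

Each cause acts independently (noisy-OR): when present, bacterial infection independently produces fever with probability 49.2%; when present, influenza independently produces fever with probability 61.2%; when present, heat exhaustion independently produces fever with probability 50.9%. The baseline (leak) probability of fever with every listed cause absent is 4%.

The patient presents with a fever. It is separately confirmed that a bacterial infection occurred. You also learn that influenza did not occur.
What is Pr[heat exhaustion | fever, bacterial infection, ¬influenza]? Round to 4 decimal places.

Pr[heat exhaustion | fever, bacterial infection, ¬influenza] ≈ 0.2204

Under noisy-OR, P(fever | causes) = 1 − (1−0.04)·∏(1−qᵢ) over the active causes.
For the numerator, keep only heat exhaustion=true terms: 0.760549×0.16 = 0.121688
Normalizer over all consistent configurations: 0.51232×0.84 + 0.760549×0.16 = 0.552037
Posterior = 0.121688 / 0.552037 ≈ 0.2204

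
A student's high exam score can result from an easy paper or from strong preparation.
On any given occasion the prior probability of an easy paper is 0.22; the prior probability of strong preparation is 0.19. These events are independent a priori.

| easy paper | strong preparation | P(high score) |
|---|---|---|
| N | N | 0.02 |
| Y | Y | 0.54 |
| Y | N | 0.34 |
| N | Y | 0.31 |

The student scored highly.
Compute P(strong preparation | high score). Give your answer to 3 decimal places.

Numerator (weight on configurations with strong preparation): 0.045942 + 0.022572 = 0.068514
Normalizer over all consistent configurations: 0.02×0.78×0.81 + 0.31×0.78×0.19 + 0.34×0.22×0.81 + 0.54×0.22×0.19 = 0.141738
Posterior = 0.068514 / 0.141738 ≈ 0.483

P(strong preparation | high score) ≈ 0.483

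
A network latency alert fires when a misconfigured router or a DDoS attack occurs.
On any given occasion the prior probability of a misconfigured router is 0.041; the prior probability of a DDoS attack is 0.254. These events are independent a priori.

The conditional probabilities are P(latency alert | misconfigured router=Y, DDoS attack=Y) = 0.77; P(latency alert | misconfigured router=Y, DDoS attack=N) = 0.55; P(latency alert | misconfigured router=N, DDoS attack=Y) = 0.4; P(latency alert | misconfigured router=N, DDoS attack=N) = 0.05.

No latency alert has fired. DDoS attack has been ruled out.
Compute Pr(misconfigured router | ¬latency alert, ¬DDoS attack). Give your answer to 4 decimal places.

Pr(misconfigured router | ¬latency alert, ¬DDoS attack) ≈ 0.0198

P(¬latency alert | ¬DDoS attack) = 0.95×0.959 + 0.45×0.041 = 0.911050 + 0.018450 = 0.929500
Of this, 0.018450 comes from 0.45×0.041 (the misconfigured router=true cases).
P(misconfigured router | ¬latency alert, ¬DDoS attack) = 0.018450 / 0.929500 ≈ 0.0198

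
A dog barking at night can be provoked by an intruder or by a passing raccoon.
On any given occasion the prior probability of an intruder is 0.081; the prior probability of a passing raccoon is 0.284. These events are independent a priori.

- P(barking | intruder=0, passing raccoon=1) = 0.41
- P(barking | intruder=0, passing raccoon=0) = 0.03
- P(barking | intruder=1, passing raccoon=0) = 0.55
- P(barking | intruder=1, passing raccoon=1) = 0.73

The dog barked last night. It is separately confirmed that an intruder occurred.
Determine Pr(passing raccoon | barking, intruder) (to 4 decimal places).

Weight on passing raccoon=true, given the evidence: 0.73×0.284 = 0.207320
Normalizer over all consistent configurations: 0.55×0.716 + 0.73×0.284 = 0.601120
Posterior = 0.207320 / 0.601120 ≈ 0.3449

Pr(passing raccoon | barking, intruder) ≈ 0.3449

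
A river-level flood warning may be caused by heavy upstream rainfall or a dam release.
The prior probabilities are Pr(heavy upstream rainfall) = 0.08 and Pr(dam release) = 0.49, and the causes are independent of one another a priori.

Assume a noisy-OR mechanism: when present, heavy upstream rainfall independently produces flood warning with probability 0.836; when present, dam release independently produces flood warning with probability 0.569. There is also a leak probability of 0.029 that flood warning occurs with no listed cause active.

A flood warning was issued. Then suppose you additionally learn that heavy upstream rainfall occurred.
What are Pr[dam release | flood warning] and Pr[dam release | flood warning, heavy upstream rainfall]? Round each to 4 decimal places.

Pr[dam release | flood warning] ≈ 0.8618; Pr[dam release | flood warning, heavy upstream rainfall] ≈ 0.5156

Under noisy-OR, P(flood warning | causes) = 1 − (1−0.029)·∏(1−qᵢ) over the active causes.
By total probability over the 4 (heavy upstream rainfall, dam release) configurations:
  P(flood warning) = 0.029·0.92·0.51 + 0.581499·0.92·0.49 + 0.840756·0.08·0.51 + 0.931366·0.08·0.49
        = 0.013607 + 0.262140 + 0.034303 + 0.036510 = 0.346560
The terms with dam release present sum to 0.298650, so
  P(dam release | flood warning) = 0.298650 / 0.346560 ≈ 0.8618

With the extra evidence:
P(flood warning | heavy upstream rainfall) = 0.840756×0.51 + 0.931366×0.49 = 0.428786 + 0.456369 = 0.885155
The dam release-present share is 0.931366×0.49 = 0.456369.
So P(dam release | flood warning, heavy upstream rainfall) = 0.456369/0.885155 ≈ 0.5156.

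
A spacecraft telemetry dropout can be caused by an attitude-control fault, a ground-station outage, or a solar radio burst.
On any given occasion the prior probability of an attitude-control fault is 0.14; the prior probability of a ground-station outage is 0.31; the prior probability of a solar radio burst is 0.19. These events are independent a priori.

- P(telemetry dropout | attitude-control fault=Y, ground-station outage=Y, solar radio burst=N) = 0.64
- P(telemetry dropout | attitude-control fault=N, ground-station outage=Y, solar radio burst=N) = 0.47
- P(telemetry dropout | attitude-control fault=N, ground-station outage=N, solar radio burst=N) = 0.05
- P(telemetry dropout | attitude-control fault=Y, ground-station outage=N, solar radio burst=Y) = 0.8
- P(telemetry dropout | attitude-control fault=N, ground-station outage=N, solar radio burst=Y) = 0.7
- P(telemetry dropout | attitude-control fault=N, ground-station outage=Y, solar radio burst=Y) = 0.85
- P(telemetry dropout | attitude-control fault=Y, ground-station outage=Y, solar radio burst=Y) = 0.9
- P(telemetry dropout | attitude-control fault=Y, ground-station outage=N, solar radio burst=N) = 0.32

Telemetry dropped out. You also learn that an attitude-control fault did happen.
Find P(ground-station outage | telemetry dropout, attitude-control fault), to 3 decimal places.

P(ground-station outage | telemetry dropout, attitude-control fault) ≈ 0.430

Enumerate the 4 (ground-station outage, solar radio burst) configurations and weight by the priors:
  P(telemetry dropout | attitude-control fault) = 0.32·0.69·0.81 + 0.8·0.69·0.19 + 0.64·0.31·0.81 + 0.9·0.31·0.19
        = 0.178848 + 0.104880 + 0.160704 + 0.053010 = 0.497442
Keeping only the ground-station outage-present terms gives 0.213714, so
  P(ground-station outage | telemetry dropout, attitude-control fault) = 0.213714 / 0.497442 ≈ 0.430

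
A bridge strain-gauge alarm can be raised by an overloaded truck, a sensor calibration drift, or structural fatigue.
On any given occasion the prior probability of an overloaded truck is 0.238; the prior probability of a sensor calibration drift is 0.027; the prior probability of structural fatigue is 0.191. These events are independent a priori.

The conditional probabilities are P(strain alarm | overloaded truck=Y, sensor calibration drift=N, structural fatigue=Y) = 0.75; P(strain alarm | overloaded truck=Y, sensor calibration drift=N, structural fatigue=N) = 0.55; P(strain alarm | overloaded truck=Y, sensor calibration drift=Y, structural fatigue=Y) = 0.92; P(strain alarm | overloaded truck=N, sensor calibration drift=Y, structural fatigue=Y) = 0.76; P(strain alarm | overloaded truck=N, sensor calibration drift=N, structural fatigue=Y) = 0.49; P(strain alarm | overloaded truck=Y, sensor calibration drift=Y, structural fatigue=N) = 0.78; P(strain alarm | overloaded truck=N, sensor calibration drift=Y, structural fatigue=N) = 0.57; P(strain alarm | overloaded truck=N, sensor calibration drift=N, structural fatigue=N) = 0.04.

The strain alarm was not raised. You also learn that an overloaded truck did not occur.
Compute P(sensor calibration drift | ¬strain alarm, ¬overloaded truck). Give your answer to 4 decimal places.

Enumerate the 4 (sensor calibration drift, structural fatigue) configurations and weight by the priors:
  P(¬strain alarm | ¬overloaded truck) = 0.96*0.973*0.809 + 0.51*0.973*0.191 + 0.43*0.027*0.809 + 0.24*0.027*0.191
        = 0.755671 + 0.094780 + 0.009392 + 0.001238 = 0.861081
Keeping only the sensor calibration drift-present terms gives 0.010630, so
  P(sensor calibration drift | ¬strain alarm, ¬overloaded truck) = 0.010630 / 0.861081 ≈ 0.0123

P(sensor calibration drift | ¬strain alarm, ¬overloaded truck) ≈ 0.0123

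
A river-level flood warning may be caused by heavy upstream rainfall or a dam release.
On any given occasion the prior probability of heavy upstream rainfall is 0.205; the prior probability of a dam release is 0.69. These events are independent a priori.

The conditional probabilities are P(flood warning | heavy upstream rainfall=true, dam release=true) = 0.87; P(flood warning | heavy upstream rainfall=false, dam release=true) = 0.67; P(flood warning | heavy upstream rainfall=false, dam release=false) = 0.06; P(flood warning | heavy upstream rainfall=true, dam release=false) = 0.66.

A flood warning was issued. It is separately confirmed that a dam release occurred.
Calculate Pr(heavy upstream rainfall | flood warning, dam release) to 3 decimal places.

Weight on heavy upstream rainfall=true, given the evidence: 0.87*0.205 = 0.178350
Normalizer over all consistent configurations: 0.67*0.795 + 0.87*0.205 = 0.711000
Posterior = 0.178350 / 0.711000 ≈ 0.251

Pr(heavy upstream rainfall | flood warning, dam release) ≈ 0.251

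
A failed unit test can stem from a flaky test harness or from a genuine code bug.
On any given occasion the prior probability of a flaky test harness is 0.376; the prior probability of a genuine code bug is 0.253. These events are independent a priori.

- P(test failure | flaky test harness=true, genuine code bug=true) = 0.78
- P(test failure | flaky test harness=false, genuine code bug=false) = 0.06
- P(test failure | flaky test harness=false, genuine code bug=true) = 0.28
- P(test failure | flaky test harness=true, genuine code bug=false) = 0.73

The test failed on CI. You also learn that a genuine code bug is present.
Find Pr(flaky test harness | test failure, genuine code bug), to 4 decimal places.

Pr(flaky test harness | test failure, genuine code bug) ≈ 0.6267

P(test failure | genuine code bug) = 0.28×0.624 + 0.78×0.376 = 0.174720 + 0.293280 = 0.468000
Of this, 0.293280 comes from 0.78×0.376 (the flaky test harness=true cases).
Hence the posterior is 0.293280/0.468000 ≈ 0.6267.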